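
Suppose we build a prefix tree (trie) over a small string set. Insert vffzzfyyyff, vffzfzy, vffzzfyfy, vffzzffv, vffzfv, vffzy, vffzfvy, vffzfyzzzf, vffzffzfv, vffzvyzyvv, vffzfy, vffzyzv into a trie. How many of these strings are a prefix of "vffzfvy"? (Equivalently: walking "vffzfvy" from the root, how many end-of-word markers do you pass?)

Check each prefix of "vffzfvy" against the stored set — each match is an end-marker on the path.
Prefixes of the query that are stored words: "vffzfv", "vffzfvy"
Count: 2

2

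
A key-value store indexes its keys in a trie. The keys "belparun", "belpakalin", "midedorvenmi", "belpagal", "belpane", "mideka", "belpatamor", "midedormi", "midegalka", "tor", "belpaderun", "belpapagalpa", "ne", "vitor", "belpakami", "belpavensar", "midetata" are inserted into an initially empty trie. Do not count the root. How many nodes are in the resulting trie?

78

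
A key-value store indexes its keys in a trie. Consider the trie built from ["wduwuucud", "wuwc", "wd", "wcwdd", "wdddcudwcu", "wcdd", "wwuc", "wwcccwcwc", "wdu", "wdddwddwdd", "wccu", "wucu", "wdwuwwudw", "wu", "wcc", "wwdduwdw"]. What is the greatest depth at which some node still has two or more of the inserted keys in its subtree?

4

Equivalently: take the maximum, over all pairs, of their longest common prefix length.
"wdddcudwcu" and "wdddwddwdd" agree on "wddd" (4 characters) before diverging; nothing deeper is shared.
Longest shared-prefix length: 4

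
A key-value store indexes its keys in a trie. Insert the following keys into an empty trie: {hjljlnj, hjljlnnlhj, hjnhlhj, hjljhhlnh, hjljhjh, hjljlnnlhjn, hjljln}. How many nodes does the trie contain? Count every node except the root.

24

Insert word by word; a character creates a node only if that edge doesn't already exist:
  "hjljlnj" → 7 new (h, j, l, j, l, n, j)
  "hjljlnnlhj" → prefix "hjljln" already present; 4 new (n, l, h, j)
  "hjnhlhj" → prefix "hj" already present; 5 new (n, h, l, h, j)
  "hjljhhlnh" → prefix "hjlj" already present; 5 new (h, h, l, n, h)
  "hjljhjh" → prefix "hjljh" already present; 2 new (j, h)
  "hjljlnnlhjn" → prefix "hjljlnnlhj" already present; 1 new (n)
  "hjljln" → prefix "hjljln" already present; 0 new (none)
Total nodes = 7 + 4 + 5 + 5 + 2 + 1 + 0 = 24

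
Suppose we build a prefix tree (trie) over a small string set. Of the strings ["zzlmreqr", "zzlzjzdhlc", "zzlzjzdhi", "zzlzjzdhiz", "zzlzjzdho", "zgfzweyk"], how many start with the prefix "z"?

6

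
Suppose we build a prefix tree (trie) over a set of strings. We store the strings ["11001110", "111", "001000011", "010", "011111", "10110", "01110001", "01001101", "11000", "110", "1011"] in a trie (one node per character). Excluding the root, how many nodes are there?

38

Count nodes per top-level branch (shared prefixes stored once):
  '0'-branch (001000011, 010, 01001101, 01110001, 011111): 24 nodes
  '1'-branch (1011, 10110, 110, 11000, 11001110, 111): 14 nodes
Sum: 38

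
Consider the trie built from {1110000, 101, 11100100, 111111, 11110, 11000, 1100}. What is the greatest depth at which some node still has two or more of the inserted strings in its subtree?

Equivalently: take the maximum, over all pairs, of their longest common prefix length.
"1110000" and "11100100" agree on "11100" (5 characters) before diverging; nothing deeper is shared.
Longest shared-prefix length: 5

5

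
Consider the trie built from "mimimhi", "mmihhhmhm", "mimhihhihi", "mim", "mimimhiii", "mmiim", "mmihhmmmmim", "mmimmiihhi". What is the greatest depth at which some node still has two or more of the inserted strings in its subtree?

7

Look for the deepest trie node that still has at least two words in its subtree.
e.g. "mimimhi" and "mimimhiii" share the prefix "mimimhi" of length 7; no pair shares a longer one.
Longest shared-prefix length: 7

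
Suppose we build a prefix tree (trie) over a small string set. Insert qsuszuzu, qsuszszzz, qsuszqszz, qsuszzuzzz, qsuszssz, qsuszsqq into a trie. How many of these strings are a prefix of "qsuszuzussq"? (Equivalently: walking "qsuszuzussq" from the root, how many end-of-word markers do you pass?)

1

Traverse "qsuszuzussq" character by character; count nodes along the way that are marked as word ends.
Prefixes of the query that are stored words: "qsuszuzu"
Count: 1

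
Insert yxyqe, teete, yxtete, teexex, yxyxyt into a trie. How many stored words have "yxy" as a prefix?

2

Traverse to the node for "yxy", then collect every word in that subtree.
Words under "yxy": yxyqe, yxyxyt
Count: 2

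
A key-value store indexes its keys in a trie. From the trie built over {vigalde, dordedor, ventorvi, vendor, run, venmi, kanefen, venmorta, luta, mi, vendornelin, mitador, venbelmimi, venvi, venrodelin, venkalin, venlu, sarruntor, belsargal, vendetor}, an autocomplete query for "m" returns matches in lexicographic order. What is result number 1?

mi

Words with prefix "m", in lexicographic order: "mi", "mitador"
Position 1: mi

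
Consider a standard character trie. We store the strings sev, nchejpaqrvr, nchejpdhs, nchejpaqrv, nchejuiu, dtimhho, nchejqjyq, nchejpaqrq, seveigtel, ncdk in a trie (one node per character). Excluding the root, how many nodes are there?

40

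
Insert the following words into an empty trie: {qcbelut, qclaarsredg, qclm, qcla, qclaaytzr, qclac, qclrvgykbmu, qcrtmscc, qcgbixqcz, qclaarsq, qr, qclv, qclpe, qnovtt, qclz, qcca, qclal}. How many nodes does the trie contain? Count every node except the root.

Count nodes per top-level branch (shared prefixes stored once):
  'q'-branch (qcbelut, qcca, qcgbixqcz, qcla, qclaarsq, qclaarsredg, qclaaytzr, qclac, qclal, qclm, qclpe, qclrvgykbmu, qclv, qclz, qcrtmscc, qnovtt, qr): 57 nodes
Sum: 57

57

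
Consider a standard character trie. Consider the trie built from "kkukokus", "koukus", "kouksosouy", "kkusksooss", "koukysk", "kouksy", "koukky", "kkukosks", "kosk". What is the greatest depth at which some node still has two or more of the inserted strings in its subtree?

5

Look for the deepest trie node that still has at least two words in its subtree.
e.g. "kkukokus" and "kkukosks" share the prefix "kkuko" of length 5; no pair shares a longer one.
Longest shared-prefix length: 5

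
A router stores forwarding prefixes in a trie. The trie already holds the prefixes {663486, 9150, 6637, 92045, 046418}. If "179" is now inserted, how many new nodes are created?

Nothing in the trie begins with "1"; the whole of "179" is new.
3 − 0 = 3 new nodes.

3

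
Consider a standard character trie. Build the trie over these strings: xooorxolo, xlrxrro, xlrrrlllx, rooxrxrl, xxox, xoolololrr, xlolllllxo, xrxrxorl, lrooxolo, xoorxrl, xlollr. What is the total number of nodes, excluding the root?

Count nodes per top-level branch (shared prefixes stored once):
  'l'-branch (lrooxolo): 8 nodes
  'r'-branch (rooxrxrl): 8 nodes
  'x'-branch (xlolllllxo, xlollr, xlrrrlllx, xlrxrro, xoolololrr, xooorxolo, xoorxrl, xrxrxorl, xxox): 51 nodes
Sum: 67

67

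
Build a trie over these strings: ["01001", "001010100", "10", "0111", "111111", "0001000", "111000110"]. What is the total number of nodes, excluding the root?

Count nodes per top-level branch (shared prefixes stored once):
  '0'-branch (0001000, 001010100, 01001, 0111): 20 nodes
  '1'-branch (10, 111000110, 111111): 13 nodes
Sum: 33

33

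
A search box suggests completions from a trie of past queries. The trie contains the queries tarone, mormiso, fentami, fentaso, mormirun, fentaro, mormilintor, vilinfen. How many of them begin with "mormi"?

3

Filter for entries beginning with "mormi":
Words under "mormi": mormilintor, mormirun, mormiso
Count: 3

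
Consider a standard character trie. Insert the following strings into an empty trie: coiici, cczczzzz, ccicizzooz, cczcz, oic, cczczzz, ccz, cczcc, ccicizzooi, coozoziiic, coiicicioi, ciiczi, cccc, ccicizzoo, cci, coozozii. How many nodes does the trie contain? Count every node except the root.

45

Insert word by word; a character creates a node only if that edge doesn't already exist:
  "coiici" → 6 new (c, o, i, i, c, i)
  "cczczzzz" → prefix "c" already present; 7 new (c, z, c, z, z, z, z)
  "ccicizzooz" → prefix "cc" already present; 8 new (i, c, i, z, z, o, o, z)
  "cczcz" → prefix "cczcz" already present; 0 new (none)
  "oic" → 3 new (o, i, c)
  "cczczzz" → prefix "cczczzz" already present; 0 new (none)
  "ccz" → prefix "ccz" already present; 0 new (none)
  "cczcc" → prefix "cczc" already present; 1 new (c)
  "ccicizzooi" → prefix "ccicizzoo" already present; 1 new (i)
  "coozoziiic" → prefix "co" already present; 8 new (o, z, o, z, i, i, i, c)
  "coiicicioi" → prefix "coiici" already present; 4 new (c, i, o, i)
  "ciiczi" → prefix "c" already present; 5 new (i, i, c, z, i)
  "cccc" → prefix "cc" already present; 2 new (c, c)
  "ccicizzoo" → prefix "ccicizzoo" already present; 0 new (none)
  "cci" → prefix "cci" already present; 0 new (none)
  "coozozii" → prefix "coozozii" already present; 0 new (none)
Total nodes = 6 + 7 + 8 + 0 + 3 + 0 + 0 + 1 + 1 + 8 + 4 + 5 + 2 + 0 + 0 + 0 = 45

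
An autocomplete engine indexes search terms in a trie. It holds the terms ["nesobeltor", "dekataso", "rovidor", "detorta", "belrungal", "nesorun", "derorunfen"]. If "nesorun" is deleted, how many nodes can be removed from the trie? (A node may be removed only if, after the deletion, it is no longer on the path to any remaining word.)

After clearing the end-marker at "nesorun", prune upward until reaching a node still needed by another word.
The suffix "run" (3 nodes) is used only by "nesorun"; the node for "neso" still has the child "b", so pruning stops there.
Nodes removed: 3

3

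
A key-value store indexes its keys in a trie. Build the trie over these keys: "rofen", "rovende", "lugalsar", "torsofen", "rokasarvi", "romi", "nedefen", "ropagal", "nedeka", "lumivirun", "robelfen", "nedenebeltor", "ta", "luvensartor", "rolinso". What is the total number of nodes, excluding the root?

85

Trace insertions, counting only characters that open a new branch:
  "rofen" → 5 new (r, o, f, e, n)
  "rovende" → prefix "ro" already present; 5 new (v, e, n, d, e)
  "lugalsar" → 8 new (l, u, g, a, l, s, a, r)
  "torsofen" → 8 new (t, o, r, s, o, f, e, n)
  "rokasarvi" → prefix "ro" already present; 7 new (k, a, s, a, r, v, i)
  "romi" → prefix "ro" already present; 2 new (m, i)
  "nedefen" → 7 new (n, e, d, e, f, e, n)
  "ropagal" → prefix "ro" already present; 5 new (p, a, g, a, l)
  "nedeka" → prefix "nede" already present; 2 new (k, a)
  "lumivirun" → prefix "lu" already present; 7 new (m, i, v, i, r, u, n)
  "robelfen" → prefix "ro" already present; 6 new (b, e, l, f, e, n)
  "nedenebeltor" → prefix "nede" already present; 8 new (n, e, b, e, l, t, o, r)
  "ta" → prefix "t" already present; 1 new (a)
  "luvensartor" → prefix "lu" already present; 9 new (v, e, n, s, a, r, t, o, r)
  "rolinso" → prefix "ro" already present; 5 new (l, i, n, s, o)
Total nodes = 5 + 5 + 8 + 8 + 7 + 2 + 7 + 5 + 2 + 7 + 6 + 8 + 1 + 9 + 5 = 85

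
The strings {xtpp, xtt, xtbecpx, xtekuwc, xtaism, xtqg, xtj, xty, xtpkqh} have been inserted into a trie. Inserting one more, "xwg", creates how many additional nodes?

2

Walking "xwg" from the root, the first 1 characters ("x") follow existing edges; "w" is the first miss.
New nodes needed: |"xwg"| − 1 = 3 − 1 = 2.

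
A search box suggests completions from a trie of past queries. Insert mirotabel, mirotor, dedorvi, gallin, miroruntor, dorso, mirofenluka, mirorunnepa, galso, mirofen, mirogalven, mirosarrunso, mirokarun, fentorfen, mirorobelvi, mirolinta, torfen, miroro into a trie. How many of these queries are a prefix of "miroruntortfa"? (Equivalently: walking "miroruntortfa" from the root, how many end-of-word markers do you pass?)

1

Walk "miroruntortfa" from the root; an end-of-word marker is hit whenever a stored word is a prefix of "miroruntortfa".
Prefixes of the query that are stored words: "miroruntor"
Count: 1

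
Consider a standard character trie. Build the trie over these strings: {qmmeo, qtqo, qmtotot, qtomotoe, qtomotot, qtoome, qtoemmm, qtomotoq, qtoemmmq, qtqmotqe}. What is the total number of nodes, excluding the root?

Trie structure (* marks end of a word):
(root)
└─ q
   ├─ m
   │  ├─ m
   │  │  └─ e
   │  │     └─ o *
   │  └─ t
   │     └─ o
   │        └─ t
   │           └─ o
   │              └─ t *
   └─ t
      ├─ o
      │  ├─ e
      │  │  └─ m
      │  │     └─ m
      │  │        └─ m *
      │  │           └─ q *
      │  ├─ m
      │  │  └─ o
      │  │     └─ t
      │  │        └─ o
      │  │           ├─ e *
      │  │           ├─ q *
      │  │           └─ t *
      │  └─ o
      │     └─ m
      │        └─ e *
      └─ q
         ├─ m
         │  └─ o
         │     └─ t
         │        └─ q
         │           └─ e *
         └─ o *
Counting every labelled node above: 34.

34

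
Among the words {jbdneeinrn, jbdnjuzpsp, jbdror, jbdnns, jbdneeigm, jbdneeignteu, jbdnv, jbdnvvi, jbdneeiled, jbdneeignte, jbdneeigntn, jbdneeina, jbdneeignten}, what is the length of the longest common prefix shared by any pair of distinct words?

11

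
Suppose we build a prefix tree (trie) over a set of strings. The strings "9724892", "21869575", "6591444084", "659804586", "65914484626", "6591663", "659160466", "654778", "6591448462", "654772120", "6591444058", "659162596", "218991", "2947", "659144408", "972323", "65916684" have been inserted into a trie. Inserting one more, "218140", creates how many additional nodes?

3

The longest prefix of "218140" already in the trie is "218" (length 3).
New nodes needed: |"218140"| − 3 = 6 − 3 = 3.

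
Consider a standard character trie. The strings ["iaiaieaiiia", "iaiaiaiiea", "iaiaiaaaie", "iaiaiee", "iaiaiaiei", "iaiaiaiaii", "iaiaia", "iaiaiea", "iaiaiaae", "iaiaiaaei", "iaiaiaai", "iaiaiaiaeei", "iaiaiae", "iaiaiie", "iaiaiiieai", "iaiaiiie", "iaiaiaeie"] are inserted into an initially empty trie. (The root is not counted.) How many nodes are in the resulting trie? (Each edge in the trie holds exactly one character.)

Count nodes per top-level branch (shared prefixes stored once):
  'i'-branch (iaiaia, iaiaiaaaie, iaiaiaae, iaiaiaaei, iaiaiaai, iaiaiae, iaiaiaeie, iaiaiaiaeei, iaiaiaiaii, iaiaiaiei, iaiaiaiiea, iaiaiea, iaiaieaiiia, iaiaiee, iaiaiie, iaiaiiie, iaiaiiieai): 41 nodes
Sum: 41

41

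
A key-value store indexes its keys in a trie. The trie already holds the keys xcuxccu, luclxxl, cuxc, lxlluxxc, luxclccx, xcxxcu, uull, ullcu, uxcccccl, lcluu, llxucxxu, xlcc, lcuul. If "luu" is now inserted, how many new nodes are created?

1

Walking "luu" from the root, the first 2 characters ("lu") follow existing edges; "u" is the first miss.
New nodes needed: |"luu"| − 2 = 3 − 2 = 1.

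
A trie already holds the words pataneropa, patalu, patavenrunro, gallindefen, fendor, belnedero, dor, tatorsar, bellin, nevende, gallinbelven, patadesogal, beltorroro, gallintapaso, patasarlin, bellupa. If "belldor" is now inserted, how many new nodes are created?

The longest prefix of "belldor" already in the trie is "bell" (length 4).
So 7 − 4 = 3 new nodes.

3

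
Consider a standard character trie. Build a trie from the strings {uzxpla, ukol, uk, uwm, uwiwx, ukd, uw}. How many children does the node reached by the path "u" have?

Walk "u" from the root, arriving at one node.
Distinct next characters after "u": k, w, z.
That node has 3 child edges.

3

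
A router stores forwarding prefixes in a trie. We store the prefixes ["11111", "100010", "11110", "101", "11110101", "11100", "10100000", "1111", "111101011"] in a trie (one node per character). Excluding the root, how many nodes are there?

23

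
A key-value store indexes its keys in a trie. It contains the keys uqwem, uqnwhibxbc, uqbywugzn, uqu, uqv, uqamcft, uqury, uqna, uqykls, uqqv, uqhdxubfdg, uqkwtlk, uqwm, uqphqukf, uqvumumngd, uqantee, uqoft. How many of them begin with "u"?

Walk to "u"; the words in its subtree are exactly those with that prefix.
Matches: "uqamcft", "uqantee", "uqbywugzn", "uqhdxubfdg", "uqkwtlk", "uqna", "uqnwhibxbc", "uqoft", "uqphqukf", "uqqv", "uqu", "uqury", "uqv", "uqvumumngd", "uqwem", "uqwm", "uqykls"
Count: 17

17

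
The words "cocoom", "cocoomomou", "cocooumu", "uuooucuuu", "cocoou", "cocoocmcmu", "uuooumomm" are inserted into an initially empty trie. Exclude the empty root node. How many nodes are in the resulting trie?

Trie structure (* marks end of a word):
(root)
├─ c
│  └─ o
│     └─ c
│        └─ o
│           └─ o
│              ├─ c
│              │  └─ m
│              │     └─ c
│              │        └─ m
│              │           └─ u *
│              ├─ m *
│              │  └─ o
│              │     └─ m
│              │        └─ o
│              │           └─ u *
│              └─ u *
│                 └─ m
│                    └─ u *
└─ u
   └─ u
      └─ o
         └─ o
            └─ u
               ├─ c
               │  └─ u
               │     └─ u
               │        └─ u *
               └─ m
                  └─ o
                     └─ m
                        └─ m *
Counting every labelled node above: 31.

31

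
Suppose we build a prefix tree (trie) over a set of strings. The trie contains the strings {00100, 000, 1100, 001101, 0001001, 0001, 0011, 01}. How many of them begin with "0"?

Walk to "0"; the words in its subtree are exactly those with that prefix.
Words under "0": 000, 0001, 0001001, 00100, 0011, 001101, 01
Count: 7

7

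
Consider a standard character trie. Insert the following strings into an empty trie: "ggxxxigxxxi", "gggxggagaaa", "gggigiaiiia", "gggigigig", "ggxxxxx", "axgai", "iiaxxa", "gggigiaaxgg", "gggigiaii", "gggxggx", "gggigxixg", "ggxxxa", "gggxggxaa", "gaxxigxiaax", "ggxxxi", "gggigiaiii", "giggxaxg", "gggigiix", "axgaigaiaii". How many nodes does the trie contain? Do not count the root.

81

Trace insertions, counting only characters that open a new branch:
  "ggxxxigxxxi" → 11 new (g, g, x, x, x, i, g, x, x, x, i)
  "gggxggagaaa" → prefix "gg" already present; 9 new (g, x, g, g, a, g, a, a, a)
  "gggigiaiiia" → prefix "ggg" already present; 8 new (i, g, i, a, i, i, i, a)
  "gggigigig" → prefix "gggigi" already present; 3 new (g, i, g)
  "ggxxxxx" → prefix "ggxxx" already present; 2 new (x, x)
  "axgai" → 5 new (a, x, g, a, i)
  "iiaxxa" → 6 new (i, i, a, x, x, a)
  "gggigiaaxgg" → prefix "gggigia" already present; 4 new (a, x, g, g)
  "gggigiaii" → prefix "gggigiaii" already present; 0 new (none)
  "gggxggx" → prefix "gggxgg" already present; 1 new (x)
  "gggigxixg" → prefix "gggig" already present; 4 new (x, i, x, g)
  "ggxxxa" → prefix "ggxxx" already present; 1 new (a)
  "gggxggxaa" → prefix "gggxggx" already present; 2 new (a, a)
  "gaxxigxiaax" → prefix "g" already present; 10 new (a, x, x, i, g, x, i, a, a, x)
  "ggxxxi" → prefix "ggxxxi" already present; 0 new (none)
  "gggigiaiii" → prefix "gggigiaiii" already present; 0 new (none)
  "giggxaxg" → prefix "g" already present; 7 new (i, g, g, x, a, x, g)
  "gggigiix" → prefix "gggigi" already present; 2 new (i, x)
  "axgaigaiaii" → prefix "axgai" already present; 6 new (g, a, i, a, i, i)
Total nodes = 11 + 9 + 8 + 3 + 2 + 5 + 6 + 4 + 0 + 1 + 4 + 1 + 2 + 10 + 0 + 0 + 7 + 2 + 6 = 81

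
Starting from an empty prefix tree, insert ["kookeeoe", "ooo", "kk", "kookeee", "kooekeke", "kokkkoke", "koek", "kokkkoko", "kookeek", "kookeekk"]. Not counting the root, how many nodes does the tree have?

29

Trace insertions, counting only characters that open a new branch:
  "kookeeoe" → 8 new (k, o, o, k, e, e, o, e)
  "ooo" → 3 new (o, o, o)
  "kk" → prefix "k" already present; 1 new (k)
  "kookeee" → prefix "kookee" already present; 1 new (e)
  "kooekeke" → prefix "koo" already present; 5 new (e, k, e, k, e)
  "kokkkoke" → prefix "ko" already present; 6 new (k, k, k, o, k, e)
  "koek" → prefix "ko" already present; 2 new (e, k)
  "kokkkoko" → prefix "kokkkok" already present; 1 new (o)
  "kookeek" → prefix "kookee" already present; 1 new (k)
  "kookeekk" → prefix "kookeek" already present; 1 new (k)
Total nodes = 8 + 3 + 1 + 1 + 5 + 6 + 2 + 1 + 1 + 1 = 29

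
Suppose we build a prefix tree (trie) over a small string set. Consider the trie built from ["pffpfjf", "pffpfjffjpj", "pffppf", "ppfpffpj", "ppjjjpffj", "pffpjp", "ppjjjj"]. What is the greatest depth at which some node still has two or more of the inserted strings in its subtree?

The deepest shared node is where two words last agree before diverging.
"pffpfjf" and "pffpfjffjpj" agree on "pffpfjf" (7 characters) before diverging; nothing deeper is shared.
Longest shared-prefix length: 7

7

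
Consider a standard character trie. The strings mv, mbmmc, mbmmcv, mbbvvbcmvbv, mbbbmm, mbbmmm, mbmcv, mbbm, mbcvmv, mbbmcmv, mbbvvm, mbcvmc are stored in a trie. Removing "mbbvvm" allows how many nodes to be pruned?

Walk "mbbvvm" from the leaf back toward the root, removing each node that no remaining word uses.
The suffix "m" (1 node) is used only by "mbbvvm"; the node for "mbbvv" still has the child "b", so pruning stops there.
Nodes removed: 1

1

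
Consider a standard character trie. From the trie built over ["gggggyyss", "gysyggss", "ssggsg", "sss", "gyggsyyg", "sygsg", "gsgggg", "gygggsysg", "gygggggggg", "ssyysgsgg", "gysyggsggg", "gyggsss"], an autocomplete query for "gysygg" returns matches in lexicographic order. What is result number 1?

gysyggsggg

Words with prefix "gysygg", in lexicographic order: "gysyggsggg", "gysyggss"
Position 1: gysyggsggg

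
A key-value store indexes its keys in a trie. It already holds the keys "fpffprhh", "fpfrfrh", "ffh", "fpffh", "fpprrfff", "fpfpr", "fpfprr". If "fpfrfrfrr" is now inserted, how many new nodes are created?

"fpfrfr" is already a path in the trie; the remaining "frr" must be added.
New nodes needed: |"fpfrfrfrr"| − 6 = 9 − 6 = 3.

3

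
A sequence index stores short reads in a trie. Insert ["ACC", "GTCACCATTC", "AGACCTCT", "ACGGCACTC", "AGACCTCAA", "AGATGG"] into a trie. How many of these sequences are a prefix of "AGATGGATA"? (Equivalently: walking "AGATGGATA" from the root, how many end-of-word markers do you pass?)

1

Traverse "AGATGGATA" character by character; count nodes along the way that are marked as word ends.
Prefixes of the query that are stored words: "AGATGG"
Count: 1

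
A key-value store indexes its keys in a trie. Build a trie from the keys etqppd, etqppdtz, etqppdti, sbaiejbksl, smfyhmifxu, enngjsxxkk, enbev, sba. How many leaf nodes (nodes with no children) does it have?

6

A leaf is a node with no children — equivalently, the end of a word that is not a proper prefix of any other stored word.
Those words: "enbev", "enngjsxxkk", "etqppdti", "etqppdtz", "sbaiejbksl", "smfyhmifxu"
Leaf count: 6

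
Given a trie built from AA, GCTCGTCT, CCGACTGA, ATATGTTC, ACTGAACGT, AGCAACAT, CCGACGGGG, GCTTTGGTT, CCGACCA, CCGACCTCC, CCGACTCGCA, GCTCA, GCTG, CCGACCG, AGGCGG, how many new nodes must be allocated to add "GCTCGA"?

1

The longest prefix of "GCTCGA" already in the trie is "GCTCG" (length 5).
So 6 − 5 = 1 new nodes.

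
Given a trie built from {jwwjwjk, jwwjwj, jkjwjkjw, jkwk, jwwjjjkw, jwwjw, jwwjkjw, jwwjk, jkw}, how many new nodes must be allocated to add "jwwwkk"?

Walking "jwwwkk" from the root, the first 3 characters ("jww") follow existing edges; "w" is the first miss.
Each of the 3 remaining characters creates one node.

3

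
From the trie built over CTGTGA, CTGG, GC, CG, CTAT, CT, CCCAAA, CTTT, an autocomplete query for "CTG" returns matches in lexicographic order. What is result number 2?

CTGTGA

DFS of the "CTG" subtree visits, in order: "CTGG", "CTGTGA"
The 2nd is CTGTGA.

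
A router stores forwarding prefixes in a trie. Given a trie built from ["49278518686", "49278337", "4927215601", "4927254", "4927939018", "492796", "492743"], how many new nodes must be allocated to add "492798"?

1

The longest prefix of "492798" already in the trie is "49279" (length 5).
Each of the 1 remaining characters creates one node.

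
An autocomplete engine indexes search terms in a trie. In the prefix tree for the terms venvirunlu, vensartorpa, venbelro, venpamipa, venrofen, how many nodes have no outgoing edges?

5

Leaves are exactly the stored words that no other stored word extends.
Those words: "venbelro", "venpamipa", "venrofen", "vensartorpa", "venvirunlu"
Leaf count: 5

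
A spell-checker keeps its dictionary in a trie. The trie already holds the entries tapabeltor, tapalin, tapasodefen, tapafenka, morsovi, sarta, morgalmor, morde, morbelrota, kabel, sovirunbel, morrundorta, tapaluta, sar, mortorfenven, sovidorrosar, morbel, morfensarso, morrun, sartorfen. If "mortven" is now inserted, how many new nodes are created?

Walking "mortven" from the root, the first 4 characters ("mort") follow existing edges; "v" is the first miss.
New nodes needed: |"mortven"| − 4 = 7 − 4 = 3.

3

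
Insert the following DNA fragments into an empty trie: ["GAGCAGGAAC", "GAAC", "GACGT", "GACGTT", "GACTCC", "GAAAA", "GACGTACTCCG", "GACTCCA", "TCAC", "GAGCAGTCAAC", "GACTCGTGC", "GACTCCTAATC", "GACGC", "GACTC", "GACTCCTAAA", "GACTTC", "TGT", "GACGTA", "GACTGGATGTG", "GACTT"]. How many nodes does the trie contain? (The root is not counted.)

59

Trace insertions, counting only characters that open a new branch:
  "GAGCAGGAAC" → 10 new (G, A, G, C, A, G, G, A, A, C)
  "GAAC" → prefix "GA" already present; 2 new (A, C)
  "GACGT" → prefix "GA" already present; 3 new (C, G, T)
  "GACGTT" → prefix "GACGT" already present; 1 new (T)
  "GACTCC" → prefix "GAC" already present; 3 new (T, C, C)
  "GAAAA" → prefix "GAA" already present; 2 new (A, A)
  "GACGTACTCCG" → prefix "GACGT" already present; 6 new (A, C, T, C, C, G)
  "GACTCCA" → prefix "GACTCC" already present; 1 new (A)
  "TCAC" → 4 new (T, C, A, C)
  "GAGCAGTCAAC" → prefix "GAGCAG" already present; 5 new (T, C, A, A, C)
  "GACTCGTGC" → prefix "GACTC" already present; 4 new (G, T, G, C)
  "GACTCCTAATC" → prefix "GACTCC" already present; 5 new (T, A, A, T, C)
  "GACGC" → prefix "GACG" already present; 1 new (C)
  "GACTC" → prefix "GACTC" already present; 0 new (none)
  "GACTCCTAAA" → prefix "GACTCCTAA" already present; 1 new (A)
  "GACTTC" → prefix "GACT" already present; 2 new (T, C)
  "TGT" → prefix "T" already present; 2 new (G, T)
  "GACGTA" → prefix "GACGTA" already present; 0 new (none)
  "GACTGGATGTG" → prefix "GACT" already present; 7 new (G, G, A, T, G, T, G)
  "GACTT" → prefix "GACTT" already present; 0 new (none)
Total nodes = 10 + 2 + 3 + 1 + 3 + 2 + 6 + 1 + 4 + 5 + 4 + 5 + 1 + 0 + 1 + 2 + 2 + 0 + 7 + 0 = 59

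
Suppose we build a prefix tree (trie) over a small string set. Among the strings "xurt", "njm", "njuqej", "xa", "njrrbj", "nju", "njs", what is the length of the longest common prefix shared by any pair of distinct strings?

Look for the deepest trie node that still has at least two words in its subtree.
"nju" and "njuqej" agree on "nju" (3 characters) before diverging; nothing deeper is shared.
Longest shared-prefix length: 3

3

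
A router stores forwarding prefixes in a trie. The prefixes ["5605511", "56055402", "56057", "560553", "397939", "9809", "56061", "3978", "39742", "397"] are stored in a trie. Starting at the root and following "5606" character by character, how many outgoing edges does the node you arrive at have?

1

The children of the "5606" node are the distinct next characters among strings starting with "5606".
Characters that immediately follow "5606" among the stored strings: {1}.
That node has 1 child edge.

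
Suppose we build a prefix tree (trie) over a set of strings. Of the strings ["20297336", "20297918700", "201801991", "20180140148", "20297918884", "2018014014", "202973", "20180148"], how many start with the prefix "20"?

8

Filter for entries beginning with "20":
Matches: "2018014014", "20180140148", "20180148", "201801991", "202973", "20297336", "20297918700", "20297918884"
Count: 8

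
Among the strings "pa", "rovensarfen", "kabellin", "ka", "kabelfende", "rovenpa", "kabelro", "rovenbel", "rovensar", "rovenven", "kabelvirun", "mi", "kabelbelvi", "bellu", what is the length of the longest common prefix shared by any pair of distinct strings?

Equivalently: take the maximum, over all pairs, of their longest common prefix length.
e.g. "rovensar" and "rovensarfen" share the prefix "rovensar" of length 8; no pair shares a longer one.
Longest shared-prefix length: 8

8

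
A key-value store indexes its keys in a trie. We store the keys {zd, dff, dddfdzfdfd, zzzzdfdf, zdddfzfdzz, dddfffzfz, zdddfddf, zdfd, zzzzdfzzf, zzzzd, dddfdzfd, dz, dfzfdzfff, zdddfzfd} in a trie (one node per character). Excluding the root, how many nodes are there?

Insert word by word; a character creates a node only if that edge doesn't already exist:
  "zd" → 2 new (z, d)
  "dff" → 3 new (d, f, f)
  "dddfdzfdfd" → prefix "d" already present; 9 new (d, d, f, d, z, f, d, f, d)
  "zzzzdfdf" → prefix "z" already present; 7 new (z, z, z, d, f, d, f)
  "zdddfzfdzz" → prefix "zd" already present; 8 new (d, d, f, z, f, d, z, z)
  "dddfffzfz" → prefix "dddf" already present; 5 new (f, f, z, f, z)
  "zdddfddf" → prefix "zdddf" already present; 3 new (d, d, f)
  "zdfd" → prefix "zd" already present; 2 new (f, d)
  "zzzzdfzzf" → prefix "zzzzdf" already present; 3 new (z, z, f)
  "zzzzd" → prefix "zzzzd" already present; 0 new (none)
  "dddfdzfd" → prefix "dddfdzfd" already present; 0 new (none)
  "dz" → prefix "d" already present; 1 new (z)
  "dfzfdzfff" → prefix "df" already present; 7 new (z, f, d, z, f, f, f)
  "zdddfzfd" → prefix "zdddfzfd" already present; 0 new (none)
Total nodes = 2 + 3 + 9 + 7 + 8 + 5 + 3 + 2 + 3 + 0 + 0 + 1 + 7 + 0 = 50

50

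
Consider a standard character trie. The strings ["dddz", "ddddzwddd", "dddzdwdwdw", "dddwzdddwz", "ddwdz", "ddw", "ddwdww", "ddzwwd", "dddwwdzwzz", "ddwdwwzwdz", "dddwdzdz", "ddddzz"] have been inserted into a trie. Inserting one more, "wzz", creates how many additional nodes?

3

"wzz" shares no prefix with any stored word, so all 3 characters open new nodes.
3 − 0 = 3 new nodes.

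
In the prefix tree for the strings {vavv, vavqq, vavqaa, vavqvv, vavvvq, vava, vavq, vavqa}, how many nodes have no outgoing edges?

5

Leaves are exactly the stored words that no other stored word extends.
Those words: "vava", "vavqaa", "vavqq", "vavqvv", "vavvvq"
Leaf count: 5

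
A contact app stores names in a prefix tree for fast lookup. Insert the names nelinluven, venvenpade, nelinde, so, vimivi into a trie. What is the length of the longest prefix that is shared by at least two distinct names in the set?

The deepest shared node is where two words last agree before diverging.
e.g. "nelinde" and "nelinluven" share the prefix "nelin" of length 5; no pair shares a longer one.
Longest shared-prefix length: 5

5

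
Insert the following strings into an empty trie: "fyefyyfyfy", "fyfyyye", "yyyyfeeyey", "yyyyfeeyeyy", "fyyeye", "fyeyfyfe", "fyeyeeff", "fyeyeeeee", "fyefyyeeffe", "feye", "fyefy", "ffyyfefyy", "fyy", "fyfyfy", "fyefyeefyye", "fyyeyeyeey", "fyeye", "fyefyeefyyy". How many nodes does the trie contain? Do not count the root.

71

Count nodes per top-level branch (shared prefixes stored once):
  'f'-branch (feye, ffyyfefyy, fyefy, fyefyeefyye, fyefyeefyyy, fyefyyeeffe, fyefyyfyfy, fyeye, fyeyeeeee, fyeyeeff, fyeyfyfe, fyfyfy, fyfyyye, fyy, fyyeye, fyyeyeyeey): 60 nodes
  'y'-branch (yyyyfeeyey, yyyyfeeyeyy): 11 nodes
Sum: 71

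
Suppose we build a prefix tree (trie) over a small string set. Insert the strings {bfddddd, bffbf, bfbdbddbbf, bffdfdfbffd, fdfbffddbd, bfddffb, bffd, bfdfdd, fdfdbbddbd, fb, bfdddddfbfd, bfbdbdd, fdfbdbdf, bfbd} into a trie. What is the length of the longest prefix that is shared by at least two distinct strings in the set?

7

The deepest shared node is where two words last agree before diverging.
e.g. "bfbdbdd" and "bfbdbddbbf" share the prefix "bfbdbdd" of length 7; no pair shares a longer one.
Longest shared-prefix length: 7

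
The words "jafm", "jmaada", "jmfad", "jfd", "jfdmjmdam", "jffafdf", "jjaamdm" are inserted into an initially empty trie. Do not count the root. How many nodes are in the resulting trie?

31

Count nodes per top-level branch (shared prefixes stored once):
  'j'-branch (jafm, jfd, jfdmjmdam, jffafdf, jjaamdm, jmaada, jmfad): 31 nodes
Sum: 31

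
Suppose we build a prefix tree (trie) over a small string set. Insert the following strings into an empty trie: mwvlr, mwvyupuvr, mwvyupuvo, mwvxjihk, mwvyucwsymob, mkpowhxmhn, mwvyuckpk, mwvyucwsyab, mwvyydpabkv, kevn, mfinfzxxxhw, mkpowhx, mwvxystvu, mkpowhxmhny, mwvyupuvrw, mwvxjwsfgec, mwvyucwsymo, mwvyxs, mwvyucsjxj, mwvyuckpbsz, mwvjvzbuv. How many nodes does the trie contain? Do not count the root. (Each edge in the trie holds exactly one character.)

87

Insert word by word; a character creates a node only if that edge doesn't already exist:
  "mwvlr" → 5 new (m, w, v, l, r)
  "mwvyupuvr" → prefix "mwv" already present; 6 new (y, u, p, u, v, r)
  "mwvyupuvo" → prefix "mwvyupuv" already present; 1 new (o)
  "mwvxjihk" → prefix "mwv" already present; 5 new (x, j, i, h, k)
  "mwvyucwsymob" → prefix "mwvyu" already present; 7 new (c, w, s, y, m, o, b)
  "mkpowhxmhn" → prefix "m" already present; 9 new (k, p, o, w, h, x, m, h, n)
  "mwvyuckpk" → prefix "mwvyuc" already present; 3 new (k, p, k)
  "mwvyucwsyab" → prefix "mwvyucwsy" already present; 2 new (a, b)
  "mwvyydpabkv" → prefix "mwvy" already present; 7 new (y, d, p, a, b, k, v)
  "kevn" → 4 new (k, e, v, n)
  "mfinfzxxxhw" → prefix "m" already present; 10 new (f, i, n, f, z, x, x, x, h, w)
  "mkpowhx" → prefix "mkpowhx" already present; 0 new (none)
  "mwvxystvu" → prefix "mwvx" already present; 5 new (y, s, t, v, u)
  "mkpowhxmhny" → prefix "mkpowhxmhn" already present; 1 new (y)
  "mwvyupuvrw" → prefix "mwvyupuvr" already present; 1 new (w)
  "mwvxjwsfgec" → prefix "mwvxj" already present; 6 new (w, s, f, g, e, c)
  "mwvyucwsymo" → prefix "mwvyucwsymo" already present; 0 new (none)
  "mwvyxs" → prefix "mwvy" already present; 2 new (x, s)
  "mwvyucsjxj" → prefix "mwvyuc" already present; 4 new (s, j, x, j)
  "mwvyuckpbsz" → prefix "mwvyuckp" already present; 3 new (b, s, z)
  "mwvjvzbuv" → prefix "mwv" already present; 6 new (j, v, z, b, u, v)
Total nodes = 5 + 6 + 1 + 5 + 7 + 9 + 3 + 2 + 7 + 4 + 10 + 0 + 5 + 1 + 1 + 6 + 0 + 2 + 4 + 3 + 6 = 87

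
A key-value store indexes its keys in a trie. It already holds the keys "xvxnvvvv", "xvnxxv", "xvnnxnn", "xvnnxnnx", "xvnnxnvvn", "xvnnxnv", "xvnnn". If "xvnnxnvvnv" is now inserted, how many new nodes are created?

1

The longest prefix of "xvnnxnvvnv" already in the trie is "xvnnxnvvn" (length 9).
So 10 − 9 = 1 new nodes.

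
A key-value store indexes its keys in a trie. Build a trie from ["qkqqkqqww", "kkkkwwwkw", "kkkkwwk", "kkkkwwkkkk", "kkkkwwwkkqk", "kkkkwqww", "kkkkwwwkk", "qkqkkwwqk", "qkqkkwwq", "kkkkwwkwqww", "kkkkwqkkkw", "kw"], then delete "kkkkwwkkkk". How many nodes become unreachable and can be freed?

3

After clearing the end-marker at "kkkkwwkkkk", prune upward until reaching a node still needed by another word.
The suffix "kkk" (3 nodes) is used only by "kkkkwwkkkk"; the node for "kkkkwwk" still has the child "w", so pruning stops there.
Nodes removed: 3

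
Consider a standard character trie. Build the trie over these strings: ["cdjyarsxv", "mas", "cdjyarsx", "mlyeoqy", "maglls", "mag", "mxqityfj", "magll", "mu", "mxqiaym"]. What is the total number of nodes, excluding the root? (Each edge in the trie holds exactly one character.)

Trie structure (* marks end of a word):
(root)
├─ c
│  └─ d
│     └─ j
│        └─ y
│           └─ a
│              └─ r
│                 └─ s
│                    └─ x *
│                       └─ v *
└─ m
   ├─ a
   │  ├─ g *
   │  │  └─ l
   │  │     └─ l *
   │  │        └─ s *
   │  └─ s *
   ├─ l
   │  └─ y
   │     └─ e
   │        └─ o
   │           └─ q
   │              └─ y *
   ├─ u *
   └─ x
      └─ q
         └─ i
            ├─ a
            │  └─ y
            │     └─ m *
            └─ t
               └─ y
                  └─ f
                     └─ j *
Counting every labelled node above: 33.

33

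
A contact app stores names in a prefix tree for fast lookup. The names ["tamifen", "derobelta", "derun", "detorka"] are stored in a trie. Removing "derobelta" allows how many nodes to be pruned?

6

After clearing the end-marker at "derobelta", prune upward until reaching a node still needed by another word.
The suffix "obelta" (6 nodes) is used only by "derobelta"; the node for "der" still has the child "u", so pruning stops there.
Nodes removed: 6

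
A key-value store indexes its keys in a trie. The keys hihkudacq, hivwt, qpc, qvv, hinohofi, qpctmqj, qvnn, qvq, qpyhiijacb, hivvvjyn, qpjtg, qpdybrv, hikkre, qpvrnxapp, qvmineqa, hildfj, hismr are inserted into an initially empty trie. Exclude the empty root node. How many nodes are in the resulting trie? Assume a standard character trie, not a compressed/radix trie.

75

Count nodes per top-level branch (shared prefixes stored once):
  'h'-branch (hihkudacq, hikkre, hildfj, hinohofi, hismr, hivvvjyn, hivwt): 34 nodes
  'q'-branch (qpc, qpctmqj, qpdybrv, qpjtg, qpvrnxapp, qpyhiijacb, qvmineqa, qvnn, qvq, qvv): 41 nodes
Sum: 75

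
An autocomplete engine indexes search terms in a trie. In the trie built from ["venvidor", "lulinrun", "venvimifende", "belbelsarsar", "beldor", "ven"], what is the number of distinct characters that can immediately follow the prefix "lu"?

1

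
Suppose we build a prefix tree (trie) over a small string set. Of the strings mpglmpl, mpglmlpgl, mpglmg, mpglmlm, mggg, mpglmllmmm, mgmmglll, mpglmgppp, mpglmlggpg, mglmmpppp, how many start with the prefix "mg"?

Traverse to the node for "mg", then collect every word in that subtree.
Matches: "mggg", "mglmmpppp", "mgmmglll"
Count: 3

3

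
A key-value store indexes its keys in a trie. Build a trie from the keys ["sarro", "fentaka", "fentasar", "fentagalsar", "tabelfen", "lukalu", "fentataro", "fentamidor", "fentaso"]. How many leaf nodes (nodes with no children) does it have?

9

A leaf is a node with no children — equivalently, the end of a word that is not a proper prefix of any other stored word.
Those words: "fentagalsar", "fentaka", "fentamidor", "fentasar", "fentaso", "fentataro", "lukalu", "sarro", "tabelfen"
Leaf count: 9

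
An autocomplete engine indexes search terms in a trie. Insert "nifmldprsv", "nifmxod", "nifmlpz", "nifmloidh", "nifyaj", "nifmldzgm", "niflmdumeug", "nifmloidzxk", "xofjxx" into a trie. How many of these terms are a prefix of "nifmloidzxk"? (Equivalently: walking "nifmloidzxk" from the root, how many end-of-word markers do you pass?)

Walk "nifmloidzxk" from the root; an end-of-word marker is hit whenever a stored word is a prefix of "nifmloidzxk".
Prefixes of the query that are stored words: "nifmloidzxk"
Count: 1

1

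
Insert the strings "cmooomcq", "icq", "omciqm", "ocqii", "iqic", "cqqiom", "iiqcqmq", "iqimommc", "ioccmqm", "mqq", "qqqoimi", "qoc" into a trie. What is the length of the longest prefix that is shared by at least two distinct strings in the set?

3

Look for the deepest trie node that still has at least two words in its subtree.
"iqic" and "iqimommc" agree on "iqi" (3 characters) before diverging; nothing deeper is shared.
Longest shared-prefix length: 3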